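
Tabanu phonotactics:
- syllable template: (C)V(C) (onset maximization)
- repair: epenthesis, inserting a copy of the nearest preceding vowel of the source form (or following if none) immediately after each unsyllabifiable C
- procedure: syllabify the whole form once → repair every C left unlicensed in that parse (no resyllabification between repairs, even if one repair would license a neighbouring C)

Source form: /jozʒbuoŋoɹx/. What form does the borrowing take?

Syllabifying with onset maximization leaves /ʒ/, /x/ stranded (at most one coda consonant is licensed; onsets are limited to one consonant).
Epenthesis after each stranded consonant: /ʒ/ → /ʒo/, /x/ → /xo/.

jozʒobuoŋoɹxo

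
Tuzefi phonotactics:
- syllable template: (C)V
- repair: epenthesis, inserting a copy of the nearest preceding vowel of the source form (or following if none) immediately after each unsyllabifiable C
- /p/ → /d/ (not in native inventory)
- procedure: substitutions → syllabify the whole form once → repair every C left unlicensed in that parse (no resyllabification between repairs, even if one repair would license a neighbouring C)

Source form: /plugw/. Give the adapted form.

Substitution: /p/ → /d/, giving /dlugw/.
Syllabifying with onset maximization leaves /d/, /g/, /w/ stranded (no codas are permitted; onsets are limited to one consonant).
Each unlicensed consonant becomes the onset of a new syllable: /d/ → /du/, /g/ → /gu/, /w/ → /wu/.

duluguwu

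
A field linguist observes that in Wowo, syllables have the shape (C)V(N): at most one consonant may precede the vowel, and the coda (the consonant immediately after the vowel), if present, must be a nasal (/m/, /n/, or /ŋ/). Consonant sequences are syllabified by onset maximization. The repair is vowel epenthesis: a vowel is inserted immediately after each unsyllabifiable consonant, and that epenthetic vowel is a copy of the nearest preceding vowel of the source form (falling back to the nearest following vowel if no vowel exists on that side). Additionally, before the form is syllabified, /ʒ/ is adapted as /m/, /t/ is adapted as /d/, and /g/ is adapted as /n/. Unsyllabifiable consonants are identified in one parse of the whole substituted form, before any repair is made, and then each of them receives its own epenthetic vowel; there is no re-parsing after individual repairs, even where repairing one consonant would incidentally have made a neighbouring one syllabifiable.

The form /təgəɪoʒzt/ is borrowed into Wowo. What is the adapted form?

Substitution: /t/ → /d/, /g/ → /n/, /ʒ/ → /m/, giving /dənəɪomzd/.
Under (C)V(N), the unsyllabifiable consonants are /z/, /d/ (only a nasal (/m/, /n/, or /ŋ/) is licensed in coda position; onsets are limited to one consonant).
Each unlicensed consonant becomes the onset of a new syllable: /z/ → /zo/, /d/ → /do/.

dənəɪomzodo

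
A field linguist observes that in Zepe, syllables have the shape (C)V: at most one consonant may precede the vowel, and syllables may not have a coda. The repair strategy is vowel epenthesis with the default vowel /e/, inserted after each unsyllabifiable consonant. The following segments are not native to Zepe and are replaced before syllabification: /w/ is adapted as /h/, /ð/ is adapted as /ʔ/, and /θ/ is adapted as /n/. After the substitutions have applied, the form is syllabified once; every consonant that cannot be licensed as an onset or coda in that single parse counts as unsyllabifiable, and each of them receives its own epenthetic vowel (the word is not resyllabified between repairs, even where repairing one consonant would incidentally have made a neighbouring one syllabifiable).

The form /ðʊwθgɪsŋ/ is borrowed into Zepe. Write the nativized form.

Substitution: /ð/ → /ʔ/, /w/ → /h/, /θ/ → /n/, giving /ʔʊhngɪsŋ/.
Syllabifying with onset maximization leaves /h/, /n/, /s/, /ŋ/ stranded (no codas are permitted; onsets are limited to one consonant).
Inserting the epenthetic vowel yields /h/ → /he/, /n/ → /ne/, /s/ → /se/, /ŋ/ → /ŋe/.

ʔʊhenegɪseŋe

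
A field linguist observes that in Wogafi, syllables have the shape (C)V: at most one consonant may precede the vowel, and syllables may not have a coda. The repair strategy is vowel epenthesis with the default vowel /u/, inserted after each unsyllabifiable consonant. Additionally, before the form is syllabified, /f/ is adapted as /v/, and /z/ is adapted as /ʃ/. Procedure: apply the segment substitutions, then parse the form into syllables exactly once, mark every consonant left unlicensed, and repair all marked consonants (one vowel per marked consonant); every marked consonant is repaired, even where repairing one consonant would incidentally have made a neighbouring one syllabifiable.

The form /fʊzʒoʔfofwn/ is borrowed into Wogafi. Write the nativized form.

vʊʃuʒoʔuvovuwunu

Substitution: /f/ → /v/, /z/ → /ʃ/, giving /vʊʃʒoʔvovwn/.
The consonants /ʃ/, /ʔ/, /v/, /w/, /n/ cannot be parsed into a legal (C)V syllable (no codas are permitted; onsets are limited to one consonant).
Epenthesis after each stranded consonant: /ʃ/ → /ʃu/, /ʔ/ → /ʔu/, /v/ → /vu/, /w/ → /wu/, /n/ → /nu/.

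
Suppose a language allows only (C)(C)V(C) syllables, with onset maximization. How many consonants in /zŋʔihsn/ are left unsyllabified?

3

Under (C)(C)V(C), the unsyllabifiable consonants are /z/, /s/, /n/ (at most one coda consonant is licensed; onsets may contain at most 2 consonants).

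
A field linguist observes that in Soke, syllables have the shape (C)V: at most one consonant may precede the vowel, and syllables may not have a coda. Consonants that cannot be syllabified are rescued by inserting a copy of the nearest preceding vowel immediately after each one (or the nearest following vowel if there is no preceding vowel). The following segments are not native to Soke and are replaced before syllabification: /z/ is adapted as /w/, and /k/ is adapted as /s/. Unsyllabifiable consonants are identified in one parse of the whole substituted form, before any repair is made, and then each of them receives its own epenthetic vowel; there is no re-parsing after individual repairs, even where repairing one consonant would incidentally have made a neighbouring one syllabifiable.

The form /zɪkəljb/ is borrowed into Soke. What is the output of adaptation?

wɪsələjəbə

Substitution: /z/ → /w/, /k/ → /s/, giving /wɪsəljb/.
Syllabifying with onset maximization leaves /l/, /j/, /b/ stranded (no codas are permitted; onsets are limited to one consonant).
Each unlicensed consonant becomes the onset of a new syllable: /l/ → /lə/, /j/ → /jə/, /b/ → /bə/.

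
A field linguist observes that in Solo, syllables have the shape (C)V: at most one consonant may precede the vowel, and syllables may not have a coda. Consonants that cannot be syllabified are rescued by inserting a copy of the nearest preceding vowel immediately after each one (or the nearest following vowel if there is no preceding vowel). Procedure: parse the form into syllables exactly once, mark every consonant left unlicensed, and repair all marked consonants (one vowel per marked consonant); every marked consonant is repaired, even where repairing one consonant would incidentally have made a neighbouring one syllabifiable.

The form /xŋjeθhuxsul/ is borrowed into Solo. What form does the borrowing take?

The consonants /x/, /ŋ/, /θ/, /x/, /l/ cannot be parsed into a legal (C)V syllable (no codas are permitted; onsets are limited to one consonant).
Each unlicensed consonant becomes the onset of a new syllable: /x/ → /xe/, /ŋ/ → /ŋe/, /θ/ → /θe/, /x/ → /xu/, /l/ → /lu/.

xeŋejeθehuxusulu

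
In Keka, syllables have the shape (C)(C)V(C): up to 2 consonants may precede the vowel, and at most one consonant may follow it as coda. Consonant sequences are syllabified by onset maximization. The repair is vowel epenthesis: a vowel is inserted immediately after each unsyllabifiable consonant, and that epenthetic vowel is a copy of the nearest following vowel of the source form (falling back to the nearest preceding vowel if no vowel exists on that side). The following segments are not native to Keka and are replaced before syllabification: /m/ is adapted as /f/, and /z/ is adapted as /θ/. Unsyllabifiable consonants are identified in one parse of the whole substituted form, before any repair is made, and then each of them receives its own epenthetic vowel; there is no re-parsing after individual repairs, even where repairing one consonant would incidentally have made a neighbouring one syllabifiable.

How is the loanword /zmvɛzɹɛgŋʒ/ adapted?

Substitution: /z/ → /θ/, /m/ → /f/, giving /θfvɛθɹɛgŋʒ/.
Under (C)(C)V(C), the unsyllabifiable consonants are /θ/, /ŋ/, /ʒ/ (at most one coda consonant is licensed; onsets may contain at most 2 consonants).
Inserting the epenthetic vowel yields /θ/ → /θɛ/, /ŋ/ → /ŋɛ/, /ʒ/ → /ʒɛ/.

θɛfvɛθɹɛgŋɛʒɛ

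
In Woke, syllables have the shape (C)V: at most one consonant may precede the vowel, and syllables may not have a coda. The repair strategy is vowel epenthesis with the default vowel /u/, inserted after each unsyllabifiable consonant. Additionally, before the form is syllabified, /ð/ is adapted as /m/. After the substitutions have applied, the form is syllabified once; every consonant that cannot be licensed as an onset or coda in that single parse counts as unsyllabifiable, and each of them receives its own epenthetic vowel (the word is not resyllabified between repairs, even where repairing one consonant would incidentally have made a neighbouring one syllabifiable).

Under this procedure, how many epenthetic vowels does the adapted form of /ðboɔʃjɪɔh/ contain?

After substitution the input is /mboɔʃjɪɔh/.
The unsyllabifiable consonants are /m/, /ʃ/, /h/; each receives one epenthetic vowel.

3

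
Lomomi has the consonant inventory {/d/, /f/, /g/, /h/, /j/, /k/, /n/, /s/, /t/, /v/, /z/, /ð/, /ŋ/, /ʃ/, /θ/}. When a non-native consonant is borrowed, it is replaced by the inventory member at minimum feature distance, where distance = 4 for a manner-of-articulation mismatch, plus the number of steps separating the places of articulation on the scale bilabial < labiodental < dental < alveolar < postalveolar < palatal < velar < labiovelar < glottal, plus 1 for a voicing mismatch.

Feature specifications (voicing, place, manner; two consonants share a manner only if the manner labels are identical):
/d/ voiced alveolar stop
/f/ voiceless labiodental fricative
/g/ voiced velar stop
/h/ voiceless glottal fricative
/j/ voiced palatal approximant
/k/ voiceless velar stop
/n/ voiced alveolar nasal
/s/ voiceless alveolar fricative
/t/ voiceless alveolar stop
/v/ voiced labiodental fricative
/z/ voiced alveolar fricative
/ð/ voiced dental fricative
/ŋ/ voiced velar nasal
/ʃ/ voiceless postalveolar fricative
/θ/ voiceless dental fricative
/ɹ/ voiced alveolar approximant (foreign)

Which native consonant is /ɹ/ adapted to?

j

/j/ is closest: same manner (approximant), place distance 2 (alveolar→palatal), same voicing; total 2. Next closest is /d/ at distance 4.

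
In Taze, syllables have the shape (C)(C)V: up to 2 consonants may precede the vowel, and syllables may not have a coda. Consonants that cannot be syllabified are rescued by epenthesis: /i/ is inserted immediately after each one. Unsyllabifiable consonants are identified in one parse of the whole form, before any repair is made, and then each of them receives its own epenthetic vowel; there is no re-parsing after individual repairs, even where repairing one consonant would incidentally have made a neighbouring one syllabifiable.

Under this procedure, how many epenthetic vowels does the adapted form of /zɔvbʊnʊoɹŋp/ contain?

3

The unsyllabifiable consonants are /ɹ/, /ŋ/, /p/; each receives one epenthetic vowel.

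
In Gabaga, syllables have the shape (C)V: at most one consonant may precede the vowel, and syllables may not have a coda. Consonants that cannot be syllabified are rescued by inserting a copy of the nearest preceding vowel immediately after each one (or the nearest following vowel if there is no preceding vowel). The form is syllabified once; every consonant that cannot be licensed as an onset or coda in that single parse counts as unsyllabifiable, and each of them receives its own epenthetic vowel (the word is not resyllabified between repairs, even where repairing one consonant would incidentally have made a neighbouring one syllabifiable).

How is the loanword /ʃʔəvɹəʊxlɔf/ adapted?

The consonants /ʃ/, /v/, /x/, /f/ cannot be parsed into a legal (C)V syllable (no codas are permitted; onsets are limited to one consonant).
Each unlicensed consonant becomes the onset of a new syllable: /ʃ/ → /ʃə/, /v/ → /və/, /x/ → /xʊ/, /f/ → /fɔ/.

ʃəʔəvəɹəʊxʊlɔfɔ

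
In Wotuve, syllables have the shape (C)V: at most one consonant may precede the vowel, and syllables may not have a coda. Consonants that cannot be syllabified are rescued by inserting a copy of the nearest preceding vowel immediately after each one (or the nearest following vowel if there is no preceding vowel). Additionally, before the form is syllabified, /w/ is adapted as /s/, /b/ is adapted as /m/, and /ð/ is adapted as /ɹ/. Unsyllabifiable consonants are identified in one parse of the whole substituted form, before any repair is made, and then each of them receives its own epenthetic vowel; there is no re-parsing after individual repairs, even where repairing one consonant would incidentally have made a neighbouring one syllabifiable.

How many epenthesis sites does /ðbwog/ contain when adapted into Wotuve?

After substitution the input is /ɹmsog/.
The unsyllabifiable consonants are /ɹ/, /m/, /g/; each receives one epenthetic vowel.

3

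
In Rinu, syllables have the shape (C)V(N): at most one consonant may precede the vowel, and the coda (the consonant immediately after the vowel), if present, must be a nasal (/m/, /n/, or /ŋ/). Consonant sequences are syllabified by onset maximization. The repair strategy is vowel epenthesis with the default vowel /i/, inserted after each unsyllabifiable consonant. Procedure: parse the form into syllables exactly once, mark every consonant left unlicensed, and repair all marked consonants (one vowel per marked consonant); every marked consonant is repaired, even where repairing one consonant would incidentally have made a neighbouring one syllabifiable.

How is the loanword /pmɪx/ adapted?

pimɪxi

Under (C)V(N), the unsyllabifiable consonants are /p/, /x/ (only a nasal (/m/, /n/, or /ŋ/) is licensed in coda position; onsets are limited to one consonant).
Epenthesis after each stranded consonant: /p/ → /pi/, /x/ → /xi/.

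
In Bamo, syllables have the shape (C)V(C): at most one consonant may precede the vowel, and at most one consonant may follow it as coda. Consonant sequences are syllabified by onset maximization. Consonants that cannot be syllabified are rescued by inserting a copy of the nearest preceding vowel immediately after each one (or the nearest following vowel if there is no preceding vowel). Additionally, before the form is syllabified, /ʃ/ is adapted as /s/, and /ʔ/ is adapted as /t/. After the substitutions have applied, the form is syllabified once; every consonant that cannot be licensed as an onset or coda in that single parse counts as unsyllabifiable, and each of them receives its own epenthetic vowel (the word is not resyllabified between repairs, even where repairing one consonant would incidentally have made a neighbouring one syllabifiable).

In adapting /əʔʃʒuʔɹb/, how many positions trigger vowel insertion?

3

After substitution the input is /ətsʒutɹb/.
The unsyllabifiable consonants are /s/, /ɹ/, /b/; each receives one epenthetic vowel.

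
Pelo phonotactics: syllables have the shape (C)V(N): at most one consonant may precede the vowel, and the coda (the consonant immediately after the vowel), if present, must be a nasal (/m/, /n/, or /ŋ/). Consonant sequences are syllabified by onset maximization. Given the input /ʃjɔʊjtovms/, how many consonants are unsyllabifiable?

5

Under (C)V(N), the unsyllabifiable consonants are /ʃ/, /j/, /v/, /m/, /s/ (only a nasal (/m/, /n/, or /ŋ/) is licensed in coda position; onsets are limited to one consonant).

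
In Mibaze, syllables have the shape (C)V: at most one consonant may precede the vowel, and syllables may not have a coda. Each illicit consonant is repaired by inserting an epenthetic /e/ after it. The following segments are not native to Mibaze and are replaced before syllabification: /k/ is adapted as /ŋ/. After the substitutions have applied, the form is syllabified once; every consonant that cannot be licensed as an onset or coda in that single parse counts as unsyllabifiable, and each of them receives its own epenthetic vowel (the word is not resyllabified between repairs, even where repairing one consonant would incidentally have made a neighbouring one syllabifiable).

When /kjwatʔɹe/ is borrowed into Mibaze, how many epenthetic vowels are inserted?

After substitution the input is /ŋjwatʔɹe/.
The unsyllabifiable consonants are /ŋ/, /j/, /t/, /ʔ/; each receives one epenthetic vowel.

4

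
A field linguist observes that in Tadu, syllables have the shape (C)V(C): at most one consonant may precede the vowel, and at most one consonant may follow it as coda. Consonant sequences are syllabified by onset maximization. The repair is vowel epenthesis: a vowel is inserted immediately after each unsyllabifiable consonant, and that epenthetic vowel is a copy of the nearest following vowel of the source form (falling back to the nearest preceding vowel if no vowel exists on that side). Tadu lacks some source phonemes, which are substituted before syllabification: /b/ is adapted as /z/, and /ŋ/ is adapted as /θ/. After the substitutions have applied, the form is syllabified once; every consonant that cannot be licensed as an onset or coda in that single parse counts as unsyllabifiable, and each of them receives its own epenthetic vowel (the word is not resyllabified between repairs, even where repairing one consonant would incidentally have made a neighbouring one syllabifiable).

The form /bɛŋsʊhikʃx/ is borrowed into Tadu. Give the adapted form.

Substitution: /b/ → /z/, /ŋ/ → /θ/, giving /zɛθsʊhikʃx/.
The consonants /ʃ/, /x/ cannot be parsed into a legal (C)V(C) syllable (at most one coda consonant is licensed; onsets are limited to one consonant).
Inserting the epenthetic vowel yields /ʃ/ → /ʃi/, /x/ → /xi/.

zɛθsʊhikʃixi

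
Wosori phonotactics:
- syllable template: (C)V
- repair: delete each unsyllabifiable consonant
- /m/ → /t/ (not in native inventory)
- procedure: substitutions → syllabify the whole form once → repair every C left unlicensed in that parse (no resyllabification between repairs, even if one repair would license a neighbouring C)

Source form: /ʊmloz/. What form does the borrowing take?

ʊlo

Substitution: /m/ → /t/, giving /ʊtloz/.
Syllabifying with onset maximization leaves /t/, /z/ stranded (no codas are permitted; onsets are limited to one consonant).
Each unlicensed consonant is deleted: /t/, /z/.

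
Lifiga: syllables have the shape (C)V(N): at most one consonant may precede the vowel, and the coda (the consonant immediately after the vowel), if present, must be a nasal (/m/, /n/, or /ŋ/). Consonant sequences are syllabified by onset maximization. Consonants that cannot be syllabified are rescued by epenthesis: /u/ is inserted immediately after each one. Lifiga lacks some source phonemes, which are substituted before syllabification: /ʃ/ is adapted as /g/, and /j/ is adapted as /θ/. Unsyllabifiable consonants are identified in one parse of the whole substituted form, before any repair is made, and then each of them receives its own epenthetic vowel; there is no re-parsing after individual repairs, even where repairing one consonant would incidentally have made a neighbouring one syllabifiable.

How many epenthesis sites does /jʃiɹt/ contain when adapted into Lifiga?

After substitution the input is /θgiɹt/.
The unsyllabifiable consonants are /θ/, /ɹ/, /t/; each receives one epenthetic vowel.

3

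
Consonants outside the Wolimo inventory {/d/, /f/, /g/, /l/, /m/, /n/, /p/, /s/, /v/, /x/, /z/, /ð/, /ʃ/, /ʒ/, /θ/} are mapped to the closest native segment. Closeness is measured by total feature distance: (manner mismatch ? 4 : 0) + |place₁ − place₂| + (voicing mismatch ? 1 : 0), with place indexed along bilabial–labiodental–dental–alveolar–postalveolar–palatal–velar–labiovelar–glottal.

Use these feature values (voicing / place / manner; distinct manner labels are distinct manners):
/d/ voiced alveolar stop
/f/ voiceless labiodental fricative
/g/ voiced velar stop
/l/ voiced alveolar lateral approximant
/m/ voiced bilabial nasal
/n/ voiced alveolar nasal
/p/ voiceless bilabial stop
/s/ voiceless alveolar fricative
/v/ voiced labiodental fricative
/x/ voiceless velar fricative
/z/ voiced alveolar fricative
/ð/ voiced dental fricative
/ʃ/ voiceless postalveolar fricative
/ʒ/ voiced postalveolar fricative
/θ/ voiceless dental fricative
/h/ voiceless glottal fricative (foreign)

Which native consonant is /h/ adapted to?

x

/x/ is closest: same manner (fricative), place distance 2 (glottal→velar), same voicing; total 2. Next closest is /ʃ/ at distance 4.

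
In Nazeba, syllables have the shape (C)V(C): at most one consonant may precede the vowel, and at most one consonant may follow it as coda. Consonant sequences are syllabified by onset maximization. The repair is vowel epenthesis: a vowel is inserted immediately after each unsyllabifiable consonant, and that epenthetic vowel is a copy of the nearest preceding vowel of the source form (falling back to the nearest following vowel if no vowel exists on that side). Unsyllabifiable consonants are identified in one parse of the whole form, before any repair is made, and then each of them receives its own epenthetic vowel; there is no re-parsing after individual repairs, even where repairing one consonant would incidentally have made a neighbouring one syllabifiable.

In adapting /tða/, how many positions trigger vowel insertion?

1

The unsyllabifiable consonants are /t/; each receives one epenthetic vowel.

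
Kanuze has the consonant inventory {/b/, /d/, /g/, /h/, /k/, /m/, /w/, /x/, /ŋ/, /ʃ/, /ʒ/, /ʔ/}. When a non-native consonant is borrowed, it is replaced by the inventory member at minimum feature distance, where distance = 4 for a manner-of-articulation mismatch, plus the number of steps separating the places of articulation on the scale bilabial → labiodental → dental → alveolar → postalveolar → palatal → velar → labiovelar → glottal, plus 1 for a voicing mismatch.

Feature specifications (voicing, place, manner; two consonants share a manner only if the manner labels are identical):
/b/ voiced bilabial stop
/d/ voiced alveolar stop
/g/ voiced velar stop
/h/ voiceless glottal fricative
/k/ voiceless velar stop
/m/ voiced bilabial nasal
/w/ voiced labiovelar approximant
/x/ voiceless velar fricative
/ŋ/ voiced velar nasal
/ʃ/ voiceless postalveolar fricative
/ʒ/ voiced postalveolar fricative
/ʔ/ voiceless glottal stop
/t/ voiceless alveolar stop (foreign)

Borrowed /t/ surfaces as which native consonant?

d

/d/ is closest: same manner (stop), place distance 0 (alveolar→alveolar), voicing differs (+1); total 1. Next closest is /k/ at distance 3.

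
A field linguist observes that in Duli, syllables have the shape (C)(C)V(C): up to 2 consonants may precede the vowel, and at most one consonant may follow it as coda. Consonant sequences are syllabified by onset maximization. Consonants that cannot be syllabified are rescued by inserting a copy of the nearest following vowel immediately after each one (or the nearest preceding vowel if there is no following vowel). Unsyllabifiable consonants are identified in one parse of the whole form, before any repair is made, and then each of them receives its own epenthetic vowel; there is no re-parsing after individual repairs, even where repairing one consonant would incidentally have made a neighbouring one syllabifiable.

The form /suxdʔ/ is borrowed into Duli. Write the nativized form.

suxduʔu

The consonants /d/, /ʔ/ cannot be parsed into a legal (C)(C)V(C) syllable (at most one coda consonant is licensed; onsets may contain at most 2 consonants).
Inserting the epenthetic vowel yields /d/ → /du/, /ʔ/ → /ʔu/.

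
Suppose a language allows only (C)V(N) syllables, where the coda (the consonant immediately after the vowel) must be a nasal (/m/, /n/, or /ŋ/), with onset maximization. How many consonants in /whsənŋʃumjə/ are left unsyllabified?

Syllabifying with onset maximization leaves /w/, /h/, /ŋ/ stranded (only a nasal (/m/, /n/, or /ŋ/) is licensed in coda position; onsets are limited to one consonant).

3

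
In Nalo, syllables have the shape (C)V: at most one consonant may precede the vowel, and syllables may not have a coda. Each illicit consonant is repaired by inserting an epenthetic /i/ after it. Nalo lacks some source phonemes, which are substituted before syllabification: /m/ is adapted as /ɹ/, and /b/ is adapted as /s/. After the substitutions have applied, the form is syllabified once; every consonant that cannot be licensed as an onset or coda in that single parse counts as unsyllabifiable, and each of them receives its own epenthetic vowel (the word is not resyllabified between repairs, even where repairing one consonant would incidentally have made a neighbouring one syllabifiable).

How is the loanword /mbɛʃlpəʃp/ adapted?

ɹisɛʃilipəʃipi

Substitution: /m/ → /ɹ/, /b/ → /s/, giving /ɹsɛʃlpəʃp/.
Under (C)V, the unsyllabifiable consonants are /ɹ/, /ʃ/, /l/, /ʃ/, /p/ (no codas are permitted; onsets are limited to one consonant).
Epenthesis after each stranded consonant: /ɹ/ → /ɹi/, /ʃ/ → /ʃi/, /l/ → /li/, /ʃ/ → /ʃi/, /p/ → /pi/.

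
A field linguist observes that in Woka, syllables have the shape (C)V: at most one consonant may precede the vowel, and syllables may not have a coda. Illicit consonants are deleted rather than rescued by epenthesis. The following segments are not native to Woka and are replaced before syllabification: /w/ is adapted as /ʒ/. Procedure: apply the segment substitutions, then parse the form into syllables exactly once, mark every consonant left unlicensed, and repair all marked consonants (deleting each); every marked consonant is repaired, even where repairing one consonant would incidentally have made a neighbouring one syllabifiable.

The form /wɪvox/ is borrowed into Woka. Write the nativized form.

Substitution: /w/ → /ʒ/, giving /ʒɪvox/.
Syllabifying with onset maximization leaves /x/ stranded (no codas are permitted; onsets are limited to one consonant).
Deletion applies to /x/.

ʒɪvo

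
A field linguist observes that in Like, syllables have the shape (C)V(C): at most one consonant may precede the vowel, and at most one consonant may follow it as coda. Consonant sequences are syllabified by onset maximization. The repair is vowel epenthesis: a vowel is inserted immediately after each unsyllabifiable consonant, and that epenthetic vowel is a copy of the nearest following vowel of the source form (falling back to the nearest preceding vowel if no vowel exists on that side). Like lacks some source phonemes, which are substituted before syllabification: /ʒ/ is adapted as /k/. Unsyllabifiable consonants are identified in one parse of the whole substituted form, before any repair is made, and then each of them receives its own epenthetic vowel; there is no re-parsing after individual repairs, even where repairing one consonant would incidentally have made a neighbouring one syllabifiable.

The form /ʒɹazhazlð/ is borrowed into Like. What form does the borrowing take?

Substitution: /ʒ/ → /k/, giving /kɹazhazlð/.
Under (C)V(C), the unsyllabifiable consonants are /k/, /l/, /ð/ (at most one coda consonant is licensed; onsets are limited to one consonant).
Inserting the epenthetic vowel yields /k/ → /ka/, /l/ → /la/, /ð/ → /ða/.

kaɹazhazlaða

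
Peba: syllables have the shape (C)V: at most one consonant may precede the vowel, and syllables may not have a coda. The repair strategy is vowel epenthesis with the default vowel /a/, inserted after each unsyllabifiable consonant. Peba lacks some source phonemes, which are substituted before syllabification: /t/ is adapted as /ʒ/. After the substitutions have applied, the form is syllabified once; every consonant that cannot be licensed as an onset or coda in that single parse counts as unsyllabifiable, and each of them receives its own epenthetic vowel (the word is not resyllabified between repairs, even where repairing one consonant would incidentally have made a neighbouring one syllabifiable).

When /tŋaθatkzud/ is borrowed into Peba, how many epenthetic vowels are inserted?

After substitution the input is /ʒŋaθaʒkzud/.
The unsyllabifiable consonants are /ʒ/, /ʒ/, /k/, /d/; each receives one epenthetic vowel.

4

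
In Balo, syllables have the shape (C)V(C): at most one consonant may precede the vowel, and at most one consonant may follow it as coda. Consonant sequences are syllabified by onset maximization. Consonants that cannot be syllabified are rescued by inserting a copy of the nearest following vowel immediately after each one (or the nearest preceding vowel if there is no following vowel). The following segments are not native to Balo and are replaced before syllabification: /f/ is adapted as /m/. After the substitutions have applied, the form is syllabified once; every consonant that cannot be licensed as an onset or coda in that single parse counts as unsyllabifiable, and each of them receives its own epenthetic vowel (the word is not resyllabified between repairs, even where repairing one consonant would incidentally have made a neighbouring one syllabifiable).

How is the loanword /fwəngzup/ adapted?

məwənguzup

Substitution: /f/ → /m/, giving /mwəngzup/.
The consonants /m/, /g/ cannot be parsed into a legal (C)V(C) syllable (at most one coda consonant is licensed; onsets are limited to one consonant).
Inserting the epenthetic vowel yields /m/ → /mə/, /g/ → /gu/.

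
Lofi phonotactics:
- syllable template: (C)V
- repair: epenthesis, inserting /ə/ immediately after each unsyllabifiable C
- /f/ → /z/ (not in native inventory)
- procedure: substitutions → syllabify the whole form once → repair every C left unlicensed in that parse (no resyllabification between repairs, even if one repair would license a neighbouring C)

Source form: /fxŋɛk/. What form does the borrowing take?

zəxəŋɛkə

Substitution: /f/ → /z/, giving /zxŋɛk/.
Syllabifying with onset maximization leaves /z/, /x/, /k/ stranded (no codas are permitted; onsets are limited to one consonant).
Each unlicensed consonant becomes the onset of a new syllable: /z/ → /zə/, /x/ → /xə/, /k/ → /kə/.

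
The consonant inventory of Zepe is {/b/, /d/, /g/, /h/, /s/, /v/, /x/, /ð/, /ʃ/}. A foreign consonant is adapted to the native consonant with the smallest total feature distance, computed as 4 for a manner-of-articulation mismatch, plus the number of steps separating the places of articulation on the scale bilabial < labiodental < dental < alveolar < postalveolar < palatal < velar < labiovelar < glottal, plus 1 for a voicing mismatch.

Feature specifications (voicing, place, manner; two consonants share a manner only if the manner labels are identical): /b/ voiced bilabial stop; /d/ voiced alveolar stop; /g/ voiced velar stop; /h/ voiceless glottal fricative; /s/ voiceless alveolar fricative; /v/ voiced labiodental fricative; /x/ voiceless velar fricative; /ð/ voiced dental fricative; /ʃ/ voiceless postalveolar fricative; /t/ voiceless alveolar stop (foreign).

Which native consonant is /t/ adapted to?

/d/ is closest: same manner (stop), place distance 0 (alveolar→alveolar), voicing differs (+1); total 1. Next closest is /b/ at distance 4.

d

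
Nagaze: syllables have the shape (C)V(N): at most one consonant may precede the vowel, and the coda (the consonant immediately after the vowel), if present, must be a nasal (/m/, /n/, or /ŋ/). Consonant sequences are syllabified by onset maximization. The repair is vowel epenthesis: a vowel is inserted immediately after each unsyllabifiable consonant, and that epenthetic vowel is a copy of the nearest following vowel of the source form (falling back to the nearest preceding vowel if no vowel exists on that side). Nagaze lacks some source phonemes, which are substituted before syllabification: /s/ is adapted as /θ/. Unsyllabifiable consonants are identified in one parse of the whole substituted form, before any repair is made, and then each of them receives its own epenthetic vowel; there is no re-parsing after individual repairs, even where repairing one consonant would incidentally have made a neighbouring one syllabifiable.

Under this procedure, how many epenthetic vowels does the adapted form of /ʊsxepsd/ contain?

After substitution the input is /ʊθxepθd/.
The unsyllabifiable consonants are /θ/, /p/, /θ/, /d/; each receives one epenthetic vowel.

4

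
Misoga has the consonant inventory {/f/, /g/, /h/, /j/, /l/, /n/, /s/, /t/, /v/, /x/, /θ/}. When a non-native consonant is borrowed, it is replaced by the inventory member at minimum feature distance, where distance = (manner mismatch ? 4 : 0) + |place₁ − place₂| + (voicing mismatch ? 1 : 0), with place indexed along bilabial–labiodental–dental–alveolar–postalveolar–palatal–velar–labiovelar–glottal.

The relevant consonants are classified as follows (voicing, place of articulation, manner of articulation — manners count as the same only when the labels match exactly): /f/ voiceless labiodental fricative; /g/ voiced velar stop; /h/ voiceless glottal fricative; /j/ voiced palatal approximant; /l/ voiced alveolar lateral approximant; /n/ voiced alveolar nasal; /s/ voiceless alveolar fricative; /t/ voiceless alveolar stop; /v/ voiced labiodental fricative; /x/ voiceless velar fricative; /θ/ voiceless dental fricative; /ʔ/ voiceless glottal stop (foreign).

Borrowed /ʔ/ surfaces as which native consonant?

g

/g/ is closest: same manner (stop), place distance 2 (glottal→velar), voicing differs (+1); total 3. Next closest is /h/ at distance 4.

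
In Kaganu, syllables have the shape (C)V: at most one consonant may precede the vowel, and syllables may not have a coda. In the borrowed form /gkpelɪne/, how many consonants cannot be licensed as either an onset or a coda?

2

Under (C)V, the unsyllabifiable consonants are /g/, /k/ (no codas are permitted; onsets are limited to one consonant).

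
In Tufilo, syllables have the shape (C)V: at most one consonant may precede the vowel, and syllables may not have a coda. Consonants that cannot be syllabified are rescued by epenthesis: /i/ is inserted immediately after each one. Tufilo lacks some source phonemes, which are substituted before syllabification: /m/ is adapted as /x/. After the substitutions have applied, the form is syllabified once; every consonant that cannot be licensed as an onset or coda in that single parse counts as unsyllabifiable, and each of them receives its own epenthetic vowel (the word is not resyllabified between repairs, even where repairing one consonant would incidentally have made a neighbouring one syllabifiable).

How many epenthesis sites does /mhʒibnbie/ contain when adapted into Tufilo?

4

After substitution the input is /xhʒibnbie/.
The unsyllabifiable consonants are /x/, /h/, /b/, /n/; each receives one epenthetic vowel.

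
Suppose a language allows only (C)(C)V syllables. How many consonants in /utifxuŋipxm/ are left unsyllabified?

3

The consonants /p/, /x/, /m/ cannot be parsed into a legal (C)(C)V syllable (no codas are permitted; onsets may contain at most 2 consonants).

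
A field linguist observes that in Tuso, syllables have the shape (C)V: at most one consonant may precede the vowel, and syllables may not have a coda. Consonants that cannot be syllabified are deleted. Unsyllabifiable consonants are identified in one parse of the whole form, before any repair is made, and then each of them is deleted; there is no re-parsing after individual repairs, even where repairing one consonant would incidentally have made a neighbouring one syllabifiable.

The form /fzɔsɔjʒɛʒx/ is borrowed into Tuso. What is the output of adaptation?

zɔsɔʒɛ

Under (C)V, the unsyllabifiable consonants are /f/, /j/, /ʒ/, /x/ (no codas are permitted; onsets are limited to one consonant).
Deleting the stranded consonants removes /f/, /j/, /ʒ/, /x/.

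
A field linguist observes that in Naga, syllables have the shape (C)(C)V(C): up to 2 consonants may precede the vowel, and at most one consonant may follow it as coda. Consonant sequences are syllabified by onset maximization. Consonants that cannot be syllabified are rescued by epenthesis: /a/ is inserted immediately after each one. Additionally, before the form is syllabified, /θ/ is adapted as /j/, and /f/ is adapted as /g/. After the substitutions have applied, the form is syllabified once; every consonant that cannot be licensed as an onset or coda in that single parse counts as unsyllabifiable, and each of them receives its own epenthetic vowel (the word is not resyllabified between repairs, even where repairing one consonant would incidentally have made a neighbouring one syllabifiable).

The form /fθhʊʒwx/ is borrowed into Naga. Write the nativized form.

Substitution: /f/ → /g/, /θ/ → /j/, giving /gjhʊʒwx/.
The consonants /g/, /w/, /x/ cannot be parsed into a legal (C)(C)V(C) syllable (at most one coda consonant is licensed; onsets may contain at most 2 consonants).
Inserting the epenthetic vowel yields /g/ → /ga/, /w/ → /wa/, /x/ → /xa/.

gajhʊʒwaxa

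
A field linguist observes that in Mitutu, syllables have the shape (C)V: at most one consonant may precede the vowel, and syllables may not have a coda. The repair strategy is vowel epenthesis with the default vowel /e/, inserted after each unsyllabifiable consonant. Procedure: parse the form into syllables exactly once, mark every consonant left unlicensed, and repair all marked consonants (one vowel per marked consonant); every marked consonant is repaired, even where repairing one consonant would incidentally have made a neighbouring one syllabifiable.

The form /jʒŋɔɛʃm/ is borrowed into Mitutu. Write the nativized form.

The consonants /j/, /ʒ/, /ʃ/, /m/ cannot be parsed into a legal (C)V syllable (no codas are permitted; onsets are limited to one consonant).
Each unlicensed consonant becomes the onset of a new syllable: /j/ → /je/, /ʒ/ → /ʒe/, /ʃ/ → /ʃe/, /m/ → /me/.

jeʒeŋɔɛʃeme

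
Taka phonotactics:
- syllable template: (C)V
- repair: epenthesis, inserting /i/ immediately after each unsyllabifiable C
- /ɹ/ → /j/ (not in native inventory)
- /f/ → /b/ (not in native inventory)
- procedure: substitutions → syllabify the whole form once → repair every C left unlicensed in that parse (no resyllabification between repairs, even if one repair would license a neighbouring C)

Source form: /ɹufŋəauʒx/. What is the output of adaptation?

Substitution: /ɹ/ → /j/, /f/ → /b/, giving /jubŋəauʒx/.
The consonants /b/, /ʒ/, /x/ cannot be parsed into a legal (C)V syllable (no codas are permitted; onsets are limited to one consonant).
Inserting the epenthetic vowel yields /b/ → /bi/, /ʒ/ → /ʒi/, /x/ → /xi/.

jubiŋəauʒixi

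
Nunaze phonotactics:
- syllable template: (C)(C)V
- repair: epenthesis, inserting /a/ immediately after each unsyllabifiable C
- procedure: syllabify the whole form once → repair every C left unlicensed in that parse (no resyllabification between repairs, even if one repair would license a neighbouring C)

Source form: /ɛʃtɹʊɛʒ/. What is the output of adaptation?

ɛʃatɹʊɛʒa

The consonants /ʃ/, /ʒ/ cannot be parsed into a legal (C)(C)V syllable (no codas are permitted; onsets may contain at most 2 consonants).
Each unlicensed consonant becomes the onset of a new syllable: /ʃ/ → /ʃa/, /ʒ/ → /ʒa/.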